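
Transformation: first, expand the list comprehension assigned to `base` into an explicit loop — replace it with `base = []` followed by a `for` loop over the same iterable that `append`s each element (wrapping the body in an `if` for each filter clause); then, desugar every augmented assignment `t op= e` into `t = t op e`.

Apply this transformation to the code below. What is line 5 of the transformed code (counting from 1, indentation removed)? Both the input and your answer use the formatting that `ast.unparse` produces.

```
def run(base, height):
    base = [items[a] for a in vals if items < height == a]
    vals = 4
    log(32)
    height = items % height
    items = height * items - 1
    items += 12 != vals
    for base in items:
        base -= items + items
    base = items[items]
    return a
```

base.append(items[a])

Transformed code:
def run(base, height):
    base = []
    for a in vals:
        if items < height == a:
            base.append(items[a])
    vals = 4
    log(32)
    height = items % height
    items = height * items - 1
    items = items + (12 != vals)
    for base in items:
        base = base - (items + items)
    base = items[items]
    return a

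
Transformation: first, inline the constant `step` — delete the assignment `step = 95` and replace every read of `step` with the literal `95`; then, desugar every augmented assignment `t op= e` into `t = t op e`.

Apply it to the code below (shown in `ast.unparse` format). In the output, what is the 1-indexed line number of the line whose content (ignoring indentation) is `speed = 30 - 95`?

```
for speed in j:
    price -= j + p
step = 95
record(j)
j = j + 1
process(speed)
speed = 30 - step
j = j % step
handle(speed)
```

6

Transformed code:
for speed in j:
    price = price - (j + p)
record(j)
j = j + 1
process(speed)
speed = 30 - 95
j = j % 95
handle(speed)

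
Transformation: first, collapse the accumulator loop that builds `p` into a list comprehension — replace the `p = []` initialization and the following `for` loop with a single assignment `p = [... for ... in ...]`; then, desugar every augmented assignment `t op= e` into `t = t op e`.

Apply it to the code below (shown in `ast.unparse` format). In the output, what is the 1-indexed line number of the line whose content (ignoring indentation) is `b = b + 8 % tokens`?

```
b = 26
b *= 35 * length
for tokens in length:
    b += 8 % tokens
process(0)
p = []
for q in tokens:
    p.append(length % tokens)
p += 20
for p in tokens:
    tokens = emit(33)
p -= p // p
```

4

Transformed code:
b = 26
b = b * (35 * length)
for tokens in length:
    b = b + 8 % tokens
process(0)
p = [length % tokens for q in tokens]
p = p + 20
for p in tokens:
    tokens = emit(33)
p = p - p // p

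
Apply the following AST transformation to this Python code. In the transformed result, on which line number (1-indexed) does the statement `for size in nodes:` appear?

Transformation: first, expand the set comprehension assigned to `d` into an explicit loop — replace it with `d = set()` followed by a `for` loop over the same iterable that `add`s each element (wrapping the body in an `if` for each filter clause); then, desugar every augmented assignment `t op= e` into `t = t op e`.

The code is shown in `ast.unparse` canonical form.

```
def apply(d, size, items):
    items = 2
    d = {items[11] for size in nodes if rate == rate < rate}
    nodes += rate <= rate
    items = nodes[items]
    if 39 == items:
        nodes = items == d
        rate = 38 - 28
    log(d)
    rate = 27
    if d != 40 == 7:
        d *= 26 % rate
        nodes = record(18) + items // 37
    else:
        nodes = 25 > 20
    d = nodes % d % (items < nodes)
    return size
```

4

Transformed code:
def apply(d, size, items):
    items = 2
    d = set()
    for size in nodes:
        if rate == rate < rate:
            d.add(items[11])
    nodes = nodes + (rate <= rate)
    items = nodes[items]
    if 39 == items:
        nodes = items == d
        rate = 38 - 28
    log(d)
    rate = 27
    if d != 40 == 7:
        d = d * (26 % rate)
        nodes = record(18) + items // 37
    else:
        nodes = 25 > 20
    d = nodes % d % (items < nodes)
    return size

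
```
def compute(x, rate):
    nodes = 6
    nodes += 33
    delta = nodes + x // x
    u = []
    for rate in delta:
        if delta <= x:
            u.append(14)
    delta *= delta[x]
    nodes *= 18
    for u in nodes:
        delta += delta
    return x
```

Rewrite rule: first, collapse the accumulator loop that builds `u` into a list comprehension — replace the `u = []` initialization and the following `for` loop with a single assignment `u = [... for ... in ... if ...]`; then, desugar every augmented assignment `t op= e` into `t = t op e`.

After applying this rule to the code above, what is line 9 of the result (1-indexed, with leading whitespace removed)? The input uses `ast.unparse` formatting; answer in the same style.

Transformed code:
def compute(x, rate):
    nodes = 6
    nodes = nodes + 33
    delta = nodes + x // x
    u = [14 for rate in delta if delta <= x]
    delta = delta * delta[x]
    nodes = nodes * 18
    for u in nodes:
        delta = delta + delta
    return x

delta = delta + delta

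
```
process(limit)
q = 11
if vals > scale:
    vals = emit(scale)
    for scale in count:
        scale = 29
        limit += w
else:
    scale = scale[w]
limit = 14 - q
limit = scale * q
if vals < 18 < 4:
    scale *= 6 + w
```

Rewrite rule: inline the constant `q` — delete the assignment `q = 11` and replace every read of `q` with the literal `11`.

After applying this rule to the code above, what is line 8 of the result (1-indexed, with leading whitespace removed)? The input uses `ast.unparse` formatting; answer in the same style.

scale = scale[w]

Transformed code:
process(limit)
if vals > scale:
    vals = emit(scale)
    for scale in count:
        scale = 29
        limit += w
else:
    scale = scale[w]
limit = 14 - 11
limit = scale * 11
if vals < 18 < 4:
    scale *= 6 + w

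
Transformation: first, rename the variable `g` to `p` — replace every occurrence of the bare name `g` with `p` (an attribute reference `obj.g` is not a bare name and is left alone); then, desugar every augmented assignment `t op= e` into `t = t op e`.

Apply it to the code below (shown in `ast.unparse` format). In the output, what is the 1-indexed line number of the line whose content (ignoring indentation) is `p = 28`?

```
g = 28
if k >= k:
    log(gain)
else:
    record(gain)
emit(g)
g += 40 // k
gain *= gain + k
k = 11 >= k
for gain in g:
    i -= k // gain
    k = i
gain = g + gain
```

1

Transformed code:
p = 28
if k >= k:
    log(gain)
else:
    record(gain)
emit(p)
p = p + 40 // k
gain = gain * (gain + k)
k = 11 >= k
for gain in p:
    i = i - k // gain
    k = i
gain = p + gain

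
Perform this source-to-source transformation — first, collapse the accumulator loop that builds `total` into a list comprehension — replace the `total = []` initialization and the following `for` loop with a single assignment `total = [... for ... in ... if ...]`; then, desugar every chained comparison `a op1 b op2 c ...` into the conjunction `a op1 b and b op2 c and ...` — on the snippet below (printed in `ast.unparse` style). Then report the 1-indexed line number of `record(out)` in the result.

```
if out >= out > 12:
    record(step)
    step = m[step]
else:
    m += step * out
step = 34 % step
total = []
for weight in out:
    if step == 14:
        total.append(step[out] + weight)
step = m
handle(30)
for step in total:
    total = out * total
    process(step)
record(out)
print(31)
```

13

Transformed code:
if out >= out and out > 12:
    record(step)
    step = m[step]
else:
    m += step * out
step = 34 % step
total = [step[out] + weight for weight in out if step == 14]
step = m
handle(30)
for step in total:
    total = out * total
    process(step)
record(out)
print(31)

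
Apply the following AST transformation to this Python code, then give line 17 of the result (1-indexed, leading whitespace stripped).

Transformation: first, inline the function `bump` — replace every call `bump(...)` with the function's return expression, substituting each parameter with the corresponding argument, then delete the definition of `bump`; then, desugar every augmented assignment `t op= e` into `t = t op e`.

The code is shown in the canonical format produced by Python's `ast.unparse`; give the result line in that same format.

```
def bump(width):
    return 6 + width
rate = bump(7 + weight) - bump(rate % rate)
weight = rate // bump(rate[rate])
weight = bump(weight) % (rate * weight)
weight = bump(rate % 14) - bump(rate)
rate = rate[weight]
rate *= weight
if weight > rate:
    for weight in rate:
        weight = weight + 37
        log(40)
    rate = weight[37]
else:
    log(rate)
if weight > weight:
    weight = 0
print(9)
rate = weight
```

Transformed code:
rate = 6 + (7 + weight) - (6 + rate % rate)
weight = rate // (6 + rate[rate])
weight = (6 + weight) % (rate * weight)
weight = 6 + rate % 14 - (6 + rate)
rate = rate[weight]
rate = rate * weight
if weight > rate:
    for weight in rate:
        weight = weight + 37
        log(40)
    rate = weight[37]
else:
    log(rate)
if weight > weight:
    weight = 0
print(9)
rate = weight

rate = weight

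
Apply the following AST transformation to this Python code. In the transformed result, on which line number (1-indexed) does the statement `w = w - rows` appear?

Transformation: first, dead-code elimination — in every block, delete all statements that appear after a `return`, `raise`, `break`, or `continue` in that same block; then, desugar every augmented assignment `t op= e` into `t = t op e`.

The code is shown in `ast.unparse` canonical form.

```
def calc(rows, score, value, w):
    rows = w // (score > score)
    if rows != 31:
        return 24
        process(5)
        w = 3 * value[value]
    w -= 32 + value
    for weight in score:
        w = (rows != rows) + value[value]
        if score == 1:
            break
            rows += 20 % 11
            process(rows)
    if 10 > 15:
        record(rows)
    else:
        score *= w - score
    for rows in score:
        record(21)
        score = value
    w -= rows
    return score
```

17

Transformed code:
def calc(rows, score, value, w):
    rows = w // (score > score)
    if rows != 31:
        return 24
    w = w - (32 + value)
    for weight in score:
        w = (rows != rows) + value[value]
        if score == 1:
            break
    if 10 > 15:
        record(rows)
    else:
        score = score * (w - score)
    for rows in score:
        record(21)
        score = value
    w = w - rows
    return score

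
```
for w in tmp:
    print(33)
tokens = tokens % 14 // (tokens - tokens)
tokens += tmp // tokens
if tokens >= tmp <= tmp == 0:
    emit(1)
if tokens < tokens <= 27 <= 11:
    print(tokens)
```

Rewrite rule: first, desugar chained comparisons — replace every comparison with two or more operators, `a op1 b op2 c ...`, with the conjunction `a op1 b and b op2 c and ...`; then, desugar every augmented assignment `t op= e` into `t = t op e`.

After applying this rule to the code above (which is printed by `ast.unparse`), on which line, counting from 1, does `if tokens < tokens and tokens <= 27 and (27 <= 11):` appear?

7

Transformed code:
for w in tmp:
    print(33)
tokens = tokens % 14 // (tokens - tokens)
tokens = tokens + tmp // tokens
if tokens >= tmp and tmp <= tmp and (tmp == 0):
    emit(1)
if tokens < tokens and tokens <= 27 and (27 <= 11):
    print(tokens)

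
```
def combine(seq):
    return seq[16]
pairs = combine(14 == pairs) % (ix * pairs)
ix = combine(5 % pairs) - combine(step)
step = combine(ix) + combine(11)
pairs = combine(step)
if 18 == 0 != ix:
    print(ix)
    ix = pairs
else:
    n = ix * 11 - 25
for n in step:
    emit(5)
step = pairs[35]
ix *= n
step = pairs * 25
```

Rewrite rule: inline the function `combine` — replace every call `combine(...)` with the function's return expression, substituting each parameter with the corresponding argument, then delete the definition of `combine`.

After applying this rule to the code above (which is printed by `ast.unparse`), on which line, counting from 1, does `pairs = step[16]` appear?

4

Transformed code:
pairs = (14 == pairs)[16] % (ix * pairs)
ix = (5 % pairs)[16] - step[16]
step = ix[16] + 11[16]
pairs = step[16]
if 18 == 0 != ix:
    print(ix)
    ix = pairs
else:
    n = ix * 11 - 25
for n in step:
    emit(5)
step = pairs[35]
ix *= n
step = pairs * 25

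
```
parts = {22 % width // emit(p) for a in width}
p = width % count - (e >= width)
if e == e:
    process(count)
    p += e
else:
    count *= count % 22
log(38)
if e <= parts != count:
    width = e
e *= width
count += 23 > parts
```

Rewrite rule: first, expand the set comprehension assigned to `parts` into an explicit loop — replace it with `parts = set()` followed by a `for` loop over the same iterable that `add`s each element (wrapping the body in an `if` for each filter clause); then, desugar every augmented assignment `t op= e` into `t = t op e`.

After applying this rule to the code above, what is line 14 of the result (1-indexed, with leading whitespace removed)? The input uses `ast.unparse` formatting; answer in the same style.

Transformed code:
parts = set()
for a in width:
    parts.add(22 % width // emit(p))
p = width % count - (e >= width)
if e == e:
    process(count)
    p = p + e
else:
    count = count * (count % 22)
log(38)
if e <= parts != count:
    width = e
e = e * width
count = count + (23 > parts)

count = count + (23 > parts)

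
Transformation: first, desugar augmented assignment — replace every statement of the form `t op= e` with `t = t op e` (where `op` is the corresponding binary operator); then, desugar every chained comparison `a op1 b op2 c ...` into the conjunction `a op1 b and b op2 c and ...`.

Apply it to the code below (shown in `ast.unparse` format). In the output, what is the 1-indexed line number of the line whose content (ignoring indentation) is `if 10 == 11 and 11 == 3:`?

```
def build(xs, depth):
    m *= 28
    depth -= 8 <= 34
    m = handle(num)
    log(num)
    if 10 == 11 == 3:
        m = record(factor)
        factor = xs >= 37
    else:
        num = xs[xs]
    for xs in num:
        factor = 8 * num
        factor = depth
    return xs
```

6

Transformed code:
def build(xs, depth):
    m = m * 28
    depth = depth - (8 <= 34)
    m = handle(num)
    log(num)
    if 10 == 11 and 11 == 3:
        m = record(factor)
        factor = xs >= 37
    else:
        num = xs[xs]
    for xs in num:
        factor = 8 * num
        factor = depth
    return xs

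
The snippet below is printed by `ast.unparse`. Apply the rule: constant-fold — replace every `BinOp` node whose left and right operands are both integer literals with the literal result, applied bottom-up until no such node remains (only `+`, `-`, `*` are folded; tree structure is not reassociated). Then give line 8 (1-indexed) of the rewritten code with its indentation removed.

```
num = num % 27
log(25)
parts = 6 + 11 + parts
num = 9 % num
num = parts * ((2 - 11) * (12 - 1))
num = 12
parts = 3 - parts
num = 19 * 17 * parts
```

Transformed code:
num = num % 27
log(25)
parts = 17 + parts
num = 9 % num
num = parts * -99
num = 12
parts = 3 - parts
num = 323 * parts

num = 323 * parts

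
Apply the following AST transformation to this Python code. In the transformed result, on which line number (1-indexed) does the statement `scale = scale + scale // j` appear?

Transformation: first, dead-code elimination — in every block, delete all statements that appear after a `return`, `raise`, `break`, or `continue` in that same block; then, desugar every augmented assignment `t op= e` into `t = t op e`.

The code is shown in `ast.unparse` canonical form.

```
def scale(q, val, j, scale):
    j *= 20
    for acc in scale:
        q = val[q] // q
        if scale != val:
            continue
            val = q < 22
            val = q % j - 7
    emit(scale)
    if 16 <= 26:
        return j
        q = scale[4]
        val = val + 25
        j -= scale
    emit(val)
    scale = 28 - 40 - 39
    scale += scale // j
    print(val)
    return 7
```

Transformed code:
def scale(q, val, j, scale):
    j = j * 20
    for acc in scale:
        q = val[q] // q
        if scale != val:
            continue
    emit(scale)
    if 16 <= 26:
        return j
    emit(val)
    scale = 28 - 40 - 39
    scale = scale + scale // j
    print(val)
    return 7

12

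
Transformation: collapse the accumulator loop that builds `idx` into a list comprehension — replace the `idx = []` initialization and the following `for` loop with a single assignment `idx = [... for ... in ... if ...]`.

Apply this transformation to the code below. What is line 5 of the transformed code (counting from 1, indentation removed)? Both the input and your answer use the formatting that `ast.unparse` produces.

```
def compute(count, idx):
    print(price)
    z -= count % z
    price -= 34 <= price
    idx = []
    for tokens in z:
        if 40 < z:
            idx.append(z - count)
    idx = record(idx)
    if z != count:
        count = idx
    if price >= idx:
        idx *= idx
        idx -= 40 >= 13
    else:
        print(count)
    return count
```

idx = [z - count for tokens in z if 40 < z]

Transformed code:
def compute(count, idx):
    print(price)
    z -= count % z
    price -= 34 <= price
    idx = [z - count for tokens in z if 40 < z]
    idx = record(idx)
    if z != count:
        count = idx
    if price >= idx:
        idx *= idx
        idx -= 40 >= 13
    else:
        print(count)
    return count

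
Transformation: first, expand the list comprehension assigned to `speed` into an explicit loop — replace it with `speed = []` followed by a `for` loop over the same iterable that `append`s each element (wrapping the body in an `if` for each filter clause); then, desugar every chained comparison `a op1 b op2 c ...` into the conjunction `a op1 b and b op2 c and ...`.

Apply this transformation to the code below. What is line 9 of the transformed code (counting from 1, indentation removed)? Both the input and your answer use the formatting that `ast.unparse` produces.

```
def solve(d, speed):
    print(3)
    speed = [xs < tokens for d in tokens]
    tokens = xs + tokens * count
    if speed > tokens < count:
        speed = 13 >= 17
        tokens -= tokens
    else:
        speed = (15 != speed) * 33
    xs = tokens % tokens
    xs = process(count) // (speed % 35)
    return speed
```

Transformed code:
def solve(d, speed):
    print(3)
    speed = []
    for d in tokens:
        speed.append(xs < tokens)
    tokens = xs + tokens * count
    if speed > tokens and tokens < count:
        speed = 13 >= 17
        tokens -= tokens
    else:
        speed = (15 != speed) * 33
    xs = tokens % tokens
    xs = process(count) // (speed % 35)
    return speed

tokens -= tokens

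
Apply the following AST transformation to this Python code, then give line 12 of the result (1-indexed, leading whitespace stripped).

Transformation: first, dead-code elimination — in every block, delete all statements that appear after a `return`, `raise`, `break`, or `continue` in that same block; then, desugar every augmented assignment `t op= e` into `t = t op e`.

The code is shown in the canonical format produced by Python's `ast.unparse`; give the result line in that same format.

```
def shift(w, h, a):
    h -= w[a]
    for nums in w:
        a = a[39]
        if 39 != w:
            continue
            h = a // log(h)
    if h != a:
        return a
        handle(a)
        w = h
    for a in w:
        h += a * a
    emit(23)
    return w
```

return w

Transformed code:
def shift(w, h, a):
    h = h - w[a]
    for nums in w:
        a = a[39]
        if 39 != w:
            continue
    if h != a:
        return a
    for a in w:
        h = h + a * a
    emit(23)
    return w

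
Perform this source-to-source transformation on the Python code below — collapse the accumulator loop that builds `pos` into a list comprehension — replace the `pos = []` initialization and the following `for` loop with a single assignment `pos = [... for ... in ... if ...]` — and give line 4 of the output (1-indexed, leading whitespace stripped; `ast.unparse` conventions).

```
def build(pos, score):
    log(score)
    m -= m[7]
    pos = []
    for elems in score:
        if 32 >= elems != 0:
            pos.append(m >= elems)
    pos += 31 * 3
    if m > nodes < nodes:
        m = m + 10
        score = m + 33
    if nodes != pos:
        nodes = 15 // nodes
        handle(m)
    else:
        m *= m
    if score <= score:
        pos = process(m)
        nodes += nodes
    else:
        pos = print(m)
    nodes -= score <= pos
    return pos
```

pos = [m >= elems for elems in score if 32 >= elems != 0]

Transformed code:
def build(pos, score):
    log(score)
    m -= m[7]
    pos = [m >= elems for elems in score if 32 >= elems != 0]
    pos += 31 * 3
    if m > nodes < nodes:
        m = m + 10
        score = m + 33
    if nodes != pos:
        nodes = 15 // nodes
        handle(m)
    else:
        m *= m
    if score <= score:
        pos = process(m)
        nodes += nodes
    else:
        pos = print(m)
    nodes -= score <= pos
    return pos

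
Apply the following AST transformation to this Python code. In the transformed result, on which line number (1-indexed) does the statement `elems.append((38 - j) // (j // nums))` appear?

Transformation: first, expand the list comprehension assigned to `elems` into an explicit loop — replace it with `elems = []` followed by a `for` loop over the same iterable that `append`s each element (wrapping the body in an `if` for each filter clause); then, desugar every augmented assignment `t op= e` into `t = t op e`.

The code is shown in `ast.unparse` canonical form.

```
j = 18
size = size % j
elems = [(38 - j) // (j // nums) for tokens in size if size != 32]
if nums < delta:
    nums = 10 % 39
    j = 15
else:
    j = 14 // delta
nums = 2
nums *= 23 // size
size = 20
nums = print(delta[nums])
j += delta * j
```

Transformed code:
j = 18
size = size % j
elems = []
for tokens in size:
    if size != 32:
        elems.append((38 - j) // (j // nums))
if nums < delta:
    nums = 10 % 39
    j = 15
else:
    j = 14 // delta
nums = 2
nums = nums * (23 // size)
size = 20
nums = print(delta[nums])
j = j + delta * j

6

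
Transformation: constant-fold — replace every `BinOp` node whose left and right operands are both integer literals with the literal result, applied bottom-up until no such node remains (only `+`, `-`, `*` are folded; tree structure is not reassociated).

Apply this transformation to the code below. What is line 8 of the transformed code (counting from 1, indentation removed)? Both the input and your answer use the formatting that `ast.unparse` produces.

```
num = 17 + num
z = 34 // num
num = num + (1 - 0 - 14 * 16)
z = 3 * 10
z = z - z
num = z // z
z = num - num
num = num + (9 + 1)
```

Transformed code:
num = 17 + num
z = 34 // num
num = num + -223
z = 30
z = z - z
num = z // z
z = num - num
num = num + 10

num = num + 10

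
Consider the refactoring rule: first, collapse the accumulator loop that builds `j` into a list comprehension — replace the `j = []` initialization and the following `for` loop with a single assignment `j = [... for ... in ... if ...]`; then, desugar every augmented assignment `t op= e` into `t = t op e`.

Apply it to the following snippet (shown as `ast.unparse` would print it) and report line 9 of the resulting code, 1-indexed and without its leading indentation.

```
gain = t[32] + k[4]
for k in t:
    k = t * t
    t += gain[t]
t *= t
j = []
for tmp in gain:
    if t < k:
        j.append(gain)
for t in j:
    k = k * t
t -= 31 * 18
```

t = t - 31 * 18

Transformed code:
gain = t[32] + k[4]
for k in t:
    k = t * t
    t = t + gain[t]
t = t * t
j = [gain for tmp in gain if t < k]
for t in j:
    k = k * t
t = t - 31 * 18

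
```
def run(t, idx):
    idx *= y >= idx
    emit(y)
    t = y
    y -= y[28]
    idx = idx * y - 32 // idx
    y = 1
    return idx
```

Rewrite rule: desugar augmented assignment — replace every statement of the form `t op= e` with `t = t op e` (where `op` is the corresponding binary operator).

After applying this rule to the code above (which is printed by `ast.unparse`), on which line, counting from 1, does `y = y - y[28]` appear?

Transformed code:
def run(t, idx):
    idx = idx * (y >= idx)
    emit(y)
    t = y
    y = y - y[28]
    idx = idx * y - 32 // idx
    y = 1
    return idx

5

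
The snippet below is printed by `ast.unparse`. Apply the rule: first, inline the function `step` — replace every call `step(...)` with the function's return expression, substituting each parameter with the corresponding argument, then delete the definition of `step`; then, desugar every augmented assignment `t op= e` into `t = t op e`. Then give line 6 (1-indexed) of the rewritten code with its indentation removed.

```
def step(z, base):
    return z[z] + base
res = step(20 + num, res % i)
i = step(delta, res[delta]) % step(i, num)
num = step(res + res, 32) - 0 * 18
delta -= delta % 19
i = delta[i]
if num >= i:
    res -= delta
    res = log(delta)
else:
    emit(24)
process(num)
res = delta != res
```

Transformed code:
res = (20 + num)[20 + num] + res % i
i = (delta[delta] + res[delta]) % (i[i] + num)
num = (res + res)[res + res] + 32 - 0 * 18
delta = delta - delta % 19
i = delta[i]
if num >= i:
    res = res - delta
    res = log(delta)
else:
    emit(24)
process(num)
res = delta != res

if num >= i:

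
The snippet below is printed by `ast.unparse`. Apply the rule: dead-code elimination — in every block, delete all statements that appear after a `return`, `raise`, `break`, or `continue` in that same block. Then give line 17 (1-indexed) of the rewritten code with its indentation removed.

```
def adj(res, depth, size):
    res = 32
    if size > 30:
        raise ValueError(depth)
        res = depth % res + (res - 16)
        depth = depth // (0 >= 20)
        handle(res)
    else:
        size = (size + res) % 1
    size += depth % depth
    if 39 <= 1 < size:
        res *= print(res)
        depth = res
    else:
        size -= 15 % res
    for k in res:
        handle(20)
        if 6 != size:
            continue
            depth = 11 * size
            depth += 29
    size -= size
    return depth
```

size -= size

Transformed code:
def adj(res, depth, size):
    res = 32
    if size > 30:
        raise ValueError(depth)
    else:
        size = (size + res) % 1
    size += depth % depth
    if 39 <= 1 < size:
        res *= print(res)
        depth = res
    else:
        size -= 15 % res
    for k in res:
        handle(20)
        if 6 != size:
            continue
    size -= size
    return depth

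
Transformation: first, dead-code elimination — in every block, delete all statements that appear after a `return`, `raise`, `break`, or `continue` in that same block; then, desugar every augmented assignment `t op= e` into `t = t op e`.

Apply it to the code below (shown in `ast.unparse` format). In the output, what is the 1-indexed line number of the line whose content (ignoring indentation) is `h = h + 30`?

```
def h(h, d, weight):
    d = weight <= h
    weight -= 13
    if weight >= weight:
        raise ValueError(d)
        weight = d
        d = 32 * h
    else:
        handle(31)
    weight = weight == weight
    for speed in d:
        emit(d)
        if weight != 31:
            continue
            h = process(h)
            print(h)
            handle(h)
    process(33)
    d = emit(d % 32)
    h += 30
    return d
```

15

Transformed code:
def h(h, d, weight):
    d = weight <= h
    weight = weight - 13
    if weight >= weight:
        raise ValueError(d)
    else:
        handle(31)
    weight = weight == weight
    for speed in d:
        emit(d)
        if weight != 31:
            continue
    process(33)
    d = emit(d % 32)
    h = h + 30
    return d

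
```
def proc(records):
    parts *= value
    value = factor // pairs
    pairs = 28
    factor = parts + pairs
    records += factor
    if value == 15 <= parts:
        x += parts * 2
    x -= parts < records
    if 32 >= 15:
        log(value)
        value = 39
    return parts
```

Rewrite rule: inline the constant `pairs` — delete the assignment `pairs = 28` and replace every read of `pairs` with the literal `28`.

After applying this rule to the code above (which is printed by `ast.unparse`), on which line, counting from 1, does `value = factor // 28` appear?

Transformed code:
def proc(records):
    parts *= value
    value = factor // 28
    factor = parts + 28
    records += factor
    if value == 15 <= parts:
        x += parts * 2
    x -= parts < records
    if 32 >= 15:
        log(value)
        value = 39
    return parts

3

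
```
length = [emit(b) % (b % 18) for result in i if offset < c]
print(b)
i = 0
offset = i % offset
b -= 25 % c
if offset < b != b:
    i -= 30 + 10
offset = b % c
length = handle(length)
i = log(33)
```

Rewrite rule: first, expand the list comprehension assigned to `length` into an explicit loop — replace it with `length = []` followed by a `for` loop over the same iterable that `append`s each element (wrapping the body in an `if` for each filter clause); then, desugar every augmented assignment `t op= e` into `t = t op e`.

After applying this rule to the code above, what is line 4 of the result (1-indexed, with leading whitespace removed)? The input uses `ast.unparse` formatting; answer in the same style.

Transformed code:
length = []
for result in i:
    if offset < c:
        length.append(emit(b) % (b % 18))
print(b)
i = 0
offset = i % offset
b = b - 25 % c
if offset < b != b:
    i = i - (30 + 10)
offset = b % c
length = handle(length)
i = log(33)

length.append(emit(b) % (b % 18))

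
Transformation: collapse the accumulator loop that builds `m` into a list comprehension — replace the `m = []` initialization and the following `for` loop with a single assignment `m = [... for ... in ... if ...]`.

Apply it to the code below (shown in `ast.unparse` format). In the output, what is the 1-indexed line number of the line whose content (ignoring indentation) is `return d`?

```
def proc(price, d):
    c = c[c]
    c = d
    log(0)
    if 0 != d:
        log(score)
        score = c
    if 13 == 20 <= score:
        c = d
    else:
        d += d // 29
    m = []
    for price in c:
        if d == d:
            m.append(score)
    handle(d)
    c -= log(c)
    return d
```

Transformed code:
def proc(price, d):
    c = c[c]
    c = d
    log(0)
    if 0 != d:
        log(score)
        score = c
    if 13 == 20 <= score:
        c = d
    else:
        d += d // 29
    m = [score for price in c if d == d]
    handle(d)
    c -= log(c)
    return d

15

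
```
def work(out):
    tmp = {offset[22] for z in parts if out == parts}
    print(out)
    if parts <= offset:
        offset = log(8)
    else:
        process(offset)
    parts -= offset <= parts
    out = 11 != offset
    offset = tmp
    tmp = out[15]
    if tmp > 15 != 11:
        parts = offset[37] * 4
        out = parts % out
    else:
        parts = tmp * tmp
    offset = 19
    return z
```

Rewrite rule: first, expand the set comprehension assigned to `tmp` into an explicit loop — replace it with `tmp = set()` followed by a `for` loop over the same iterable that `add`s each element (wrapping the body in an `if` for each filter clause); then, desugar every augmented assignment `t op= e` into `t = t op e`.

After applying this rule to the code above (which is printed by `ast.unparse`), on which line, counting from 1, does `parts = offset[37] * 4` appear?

Transformed code:
def work(out):
    tmp = set()
    for z in parts:
        if out == parts:
            tmp.add(offset[22])
    print(out)
    if parts <= offset:
        offset = log(8)
    else:
        process(offset)
    parts = parts - (offset <= parts)
    out = 11 != offset
    offset = tmp
    tmp = out[15]
    if tmp > 15 != 11:
        parts = offset[37] * 4
        out = parts % out
    else:
        parts = tmp * tmp
    offset = 19
    return z

16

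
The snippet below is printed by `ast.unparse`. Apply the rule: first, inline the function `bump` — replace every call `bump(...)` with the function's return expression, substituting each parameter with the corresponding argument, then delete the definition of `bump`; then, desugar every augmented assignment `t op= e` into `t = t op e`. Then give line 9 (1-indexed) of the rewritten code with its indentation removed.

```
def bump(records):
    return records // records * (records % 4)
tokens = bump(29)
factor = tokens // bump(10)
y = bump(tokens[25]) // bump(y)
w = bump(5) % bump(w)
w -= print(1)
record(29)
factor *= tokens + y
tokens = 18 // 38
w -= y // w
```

w = w - y // w

Transformed code:
tokens = 29 // 29 * (29 % 4)
factor = tokens // (10 // 10 * (10 % 4))
y = tokens[25] // tokens[25] * (tokens[25] % 4) // (y // y * (y % 4))
w = 5 // 5 * (5 % 4) % (w // w * (w % 4))
w = w - print(1)
record(29)
factor = factor * (tokens + y)
tokens = 18 // 38
w = w - y // w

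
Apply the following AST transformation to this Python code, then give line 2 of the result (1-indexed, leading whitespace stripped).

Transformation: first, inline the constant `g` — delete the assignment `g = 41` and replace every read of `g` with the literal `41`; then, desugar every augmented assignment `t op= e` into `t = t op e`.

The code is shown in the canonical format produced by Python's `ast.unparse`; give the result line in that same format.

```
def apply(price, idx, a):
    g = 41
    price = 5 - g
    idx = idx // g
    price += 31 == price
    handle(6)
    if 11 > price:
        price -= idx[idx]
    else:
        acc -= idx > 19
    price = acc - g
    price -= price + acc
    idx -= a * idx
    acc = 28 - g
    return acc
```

Transformed code:
def apply(price, idx, a):
    price = 5 - 41
    idx = idx // 41
    price = price + (31 == price)
    handle(6)
    if 11 > price:
        price = price - idx[idx]
    else:
        acc = acc - (idx > 19)
    price = acc - 41
    price = price - (price + acc)
    idx = idx - a * idx
    acc = 28 - 41
    return acc

price = 5 - 41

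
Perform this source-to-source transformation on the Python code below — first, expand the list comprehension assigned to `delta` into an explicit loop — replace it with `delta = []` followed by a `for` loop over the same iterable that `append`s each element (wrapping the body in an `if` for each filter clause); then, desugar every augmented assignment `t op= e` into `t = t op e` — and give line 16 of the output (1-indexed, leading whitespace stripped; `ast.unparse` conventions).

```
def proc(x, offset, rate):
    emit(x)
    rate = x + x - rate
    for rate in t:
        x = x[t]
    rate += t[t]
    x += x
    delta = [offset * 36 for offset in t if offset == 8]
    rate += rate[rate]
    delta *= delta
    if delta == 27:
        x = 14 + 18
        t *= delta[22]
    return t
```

Transformed code:
def proc(x, offset, rate):
    emit(x)
    rate = x + x - rate
    for rate in t:
        x = x[t]
    rate = rate + t[t]
    x = x + x
    delta = []
    for offset in t:
        if offset == 8:
            delta.append(offset * 36)
    rate = rate + rate[rate]
    delta = delta * delta
    if delta == 27:
        x = 14 + 18
        t = t * delta[22]
    return t

t = t * delta[22]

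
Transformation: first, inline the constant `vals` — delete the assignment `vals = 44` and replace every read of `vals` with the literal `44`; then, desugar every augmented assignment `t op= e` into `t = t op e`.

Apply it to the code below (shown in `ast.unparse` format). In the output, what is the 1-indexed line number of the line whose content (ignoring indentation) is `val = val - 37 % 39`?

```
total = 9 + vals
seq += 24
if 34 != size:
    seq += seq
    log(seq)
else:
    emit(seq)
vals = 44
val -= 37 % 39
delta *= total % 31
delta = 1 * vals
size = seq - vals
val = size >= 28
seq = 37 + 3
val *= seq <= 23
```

Transformed code:
total = 9 + 44
seq = seq + 24
if 34 != size:
    seq = seq + seq
    log(seq)
else:
    emit(seq)
val = val - 37 % 39
delta = delta * (total % 31)
delta = 1 * 44
size = seq - 44
val = size >= 28
seq = 37 + 3
val = val * (seq <= 23)

8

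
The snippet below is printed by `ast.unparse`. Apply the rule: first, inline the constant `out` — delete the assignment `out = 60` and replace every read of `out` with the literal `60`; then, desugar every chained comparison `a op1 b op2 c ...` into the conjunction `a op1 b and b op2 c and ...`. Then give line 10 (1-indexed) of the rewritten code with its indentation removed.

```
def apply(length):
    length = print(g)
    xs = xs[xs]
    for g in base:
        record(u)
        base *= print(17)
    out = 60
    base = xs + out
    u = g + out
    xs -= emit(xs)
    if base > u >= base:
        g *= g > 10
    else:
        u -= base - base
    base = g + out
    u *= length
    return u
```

if base > u and u >= base:

Transformed code:
def apply(length):
    length = print(g)
    xs = xs[xs]
    for g in base:
        record(u)
        base *= print(17)
    base = xs + 60
    u = g + 60
    xs -= emit(xs)
    if base > u and u >= base:
        g *= g > 10
    else:
        u -= base - base
    base = g + 60
    u *= length
    return u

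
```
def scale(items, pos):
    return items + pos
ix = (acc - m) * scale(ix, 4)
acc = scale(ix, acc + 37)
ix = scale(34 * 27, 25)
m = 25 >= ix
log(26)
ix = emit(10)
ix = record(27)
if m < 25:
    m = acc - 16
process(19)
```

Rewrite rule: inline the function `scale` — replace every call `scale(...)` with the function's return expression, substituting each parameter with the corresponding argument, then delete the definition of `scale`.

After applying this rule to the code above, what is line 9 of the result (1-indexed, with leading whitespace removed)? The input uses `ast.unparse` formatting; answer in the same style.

Transformed code:
ix = (acc - m) * (ix + 4)
acc = ix + (acc + 37)
ix = 34 * 27 + 25
m = 25 >= ix
log(26)
ix = emit(10)
ix = record(27)
if m < 25:
    m = acc - 16
process(19)

m = acc - 16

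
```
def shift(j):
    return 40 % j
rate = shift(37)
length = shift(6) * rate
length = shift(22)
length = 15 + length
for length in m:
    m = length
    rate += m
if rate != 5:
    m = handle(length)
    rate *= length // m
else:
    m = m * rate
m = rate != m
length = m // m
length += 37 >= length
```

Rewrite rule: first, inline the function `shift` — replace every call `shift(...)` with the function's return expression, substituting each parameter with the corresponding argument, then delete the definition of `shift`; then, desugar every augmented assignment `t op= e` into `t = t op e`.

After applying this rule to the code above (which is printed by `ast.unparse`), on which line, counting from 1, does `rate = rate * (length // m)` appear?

10

Transformed code:
rate = 40 % 37
length = 40 % 6 * rate
length = 40 % 22
length = 15 + length
for length in m:
    m = length
    rate = rate + m
if rate != 5:
    m = handle(length)
    rate = rate * (length // m)
else:
    m = m * rate
m = rate != m
length = m // m
length = length + (37 >= length)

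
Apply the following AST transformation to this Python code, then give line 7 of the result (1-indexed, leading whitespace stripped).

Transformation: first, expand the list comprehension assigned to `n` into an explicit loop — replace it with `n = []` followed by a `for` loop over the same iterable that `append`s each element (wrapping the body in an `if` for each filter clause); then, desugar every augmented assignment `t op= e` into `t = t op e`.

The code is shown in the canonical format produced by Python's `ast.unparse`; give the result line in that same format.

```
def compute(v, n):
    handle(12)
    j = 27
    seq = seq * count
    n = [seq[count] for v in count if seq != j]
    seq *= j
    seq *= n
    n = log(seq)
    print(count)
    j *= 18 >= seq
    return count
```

Transformed code:
def compute(v, n):
    handle(12)
    j = 27
    seq = seq * count
    n = []
    for v in count:
        if seq != j:
            n.append(seq[count])
    seq = seq * j
    seq = seq * n
    n = log(seq)
    print(count)
    j = j * (18 >= seq)
    return count

if seq != j: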